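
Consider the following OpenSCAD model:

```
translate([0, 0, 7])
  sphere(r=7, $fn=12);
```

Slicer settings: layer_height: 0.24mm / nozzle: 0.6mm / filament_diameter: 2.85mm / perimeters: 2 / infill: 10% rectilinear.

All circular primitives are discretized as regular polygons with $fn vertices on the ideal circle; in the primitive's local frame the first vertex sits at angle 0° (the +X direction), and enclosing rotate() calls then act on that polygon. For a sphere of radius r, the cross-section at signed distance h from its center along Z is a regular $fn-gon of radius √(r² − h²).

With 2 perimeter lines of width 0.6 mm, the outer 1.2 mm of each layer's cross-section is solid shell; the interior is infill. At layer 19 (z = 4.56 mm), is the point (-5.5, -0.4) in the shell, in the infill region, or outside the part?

At z = 4.56 mm: the r=7 sphere slices to a regular 12-gon of circumradius 6.561 (√(r²−h²) with h=2.44 from center). Overall, the cross-section is a single solid region. The nearest boundary edge runs (-6.56, 0.00)→(-5.68, -3.28); distance from the point to it = 0.92 mm. The point is inside the cross-section, 0.92 mm from the nearest boundary — within the 1.2 mm shell band (2 × 0.6).

shell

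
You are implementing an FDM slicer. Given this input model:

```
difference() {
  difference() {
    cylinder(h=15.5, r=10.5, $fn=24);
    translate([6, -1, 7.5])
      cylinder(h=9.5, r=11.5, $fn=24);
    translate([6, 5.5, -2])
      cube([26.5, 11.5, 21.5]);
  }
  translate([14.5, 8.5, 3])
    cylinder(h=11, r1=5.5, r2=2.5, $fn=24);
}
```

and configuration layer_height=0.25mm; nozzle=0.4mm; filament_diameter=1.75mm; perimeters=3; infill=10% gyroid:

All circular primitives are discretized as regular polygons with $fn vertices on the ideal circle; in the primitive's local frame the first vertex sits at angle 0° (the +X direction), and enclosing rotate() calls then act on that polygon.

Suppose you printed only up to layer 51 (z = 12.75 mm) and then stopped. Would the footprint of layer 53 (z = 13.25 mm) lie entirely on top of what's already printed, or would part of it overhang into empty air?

Compare the two slices. At z = 12.75: the cylinder: section is a regular 24-gon, circumradius r=10.5 (area = (24/2)·10.500²·sin(360°/24) = 342.42 mm²); the r=11.5 cylinder at (6, -1) gives a regular 24-gon of circumradius 11.5 (constant along its height) (area = (24/2)·11.500²·sin(360°/24) = 410.75 mm²); the 26.5×11.5 cube at (6, 5.5) contributes its full rectangle (area 304.75 mm²); Taking the first minus the rest: starting from the r=10.5 cylinder (342.42 mm²), the r=11.5 cylinder at (6, -1) partially overlaps it — only the 243.39 mm² overlap (of its 410.75 mm²) is removed, clipping the outline; the 26.5×11.5 cube at (6, 5.5) misses the remaining region (no effect) — area = 99.03 mm²; the cone at (14.5, 8.5) (r1=5.5→r2=2.5) has section circumradius 2.841 here — a regular 24-gon (area = (24/2)·2.841²·sin(360°/24) = 25.07 mm²); After the difference (first − rest): starting from that combined region (99.03 mm²), the cone at (14.5, 8.5) misses the remaining region (no effect) — area = 99.03 mm². At z = 13.25: the r=10.5 cylinder contributes a regular 24-gon of circumradius 10.5 (area = (24/2)·10.500²·sin(360°/24) = 342.42 mm²); the r=11.5 cylinder at (6, -1) gives a regular 24-gon of circumradius 11.5 (constant along its height) (area = (24/2)·11.500²·sin(360°/24) = 410.75 mm²); the cube at (6, 5.5) (footprint 26.5×11.5) is included at this height (area 304.75 mm²); Taking the first minus the rest: starting from the r=10.5 cylinder (342.42 mm²), the r=11.5 cylinder at (6, -1) partially overlaps it — only the 243.39 mm² overlap (of its 410.75 mm²) is removed, clipping the outline; the 26.5×11.5 cube at (6, 5.5) misses the remaining region (no effect) — area = 99.03 mm²; the cone at (14.5, 8.5) contributes a regular 24-gon of circumradius 2.705 (interpolated between r1=5.5 and r2=2.5 at t=0.932) (area = (24/2)·2.705²·sin(360°/24) = 22.72 mm²); After the difference (first − rest): starting from that combined region (99.03 mm²), the cone at (14.5, 8.5) misses the remaining region (no effect) — area = 99.03 mm². Checking containment: the cross-section at z = 13.25 is a subset of the cross-section at z = 12.75.

entirely on top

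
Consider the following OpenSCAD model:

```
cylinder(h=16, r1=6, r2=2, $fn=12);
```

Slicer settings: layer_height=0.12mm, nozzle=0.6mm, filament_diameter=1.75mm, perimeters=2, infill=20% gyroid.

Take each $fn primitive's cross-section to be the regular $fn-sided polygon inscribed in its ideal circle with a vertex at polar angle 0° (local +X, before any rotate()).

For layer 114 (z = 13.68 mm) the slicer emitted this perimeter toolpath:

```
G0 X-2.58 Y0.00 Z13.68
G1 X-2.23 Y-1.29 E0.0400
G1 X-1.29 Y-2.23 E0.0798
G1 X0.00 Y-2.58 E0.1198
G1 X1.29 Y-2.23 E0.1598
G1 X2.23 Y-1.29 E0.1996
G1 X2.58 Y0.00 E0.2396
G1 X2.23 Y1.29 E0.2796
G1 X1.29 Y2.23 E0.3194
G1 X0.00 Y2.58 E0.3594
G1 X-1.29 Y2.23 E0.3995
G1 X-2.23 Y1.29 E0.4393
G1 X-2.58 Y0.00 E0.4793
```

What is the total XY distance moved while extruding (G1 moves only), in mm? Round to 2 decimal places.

16.01 mm

Sum the Euclidean lengths of each G1 segment: total = 16.01 mm.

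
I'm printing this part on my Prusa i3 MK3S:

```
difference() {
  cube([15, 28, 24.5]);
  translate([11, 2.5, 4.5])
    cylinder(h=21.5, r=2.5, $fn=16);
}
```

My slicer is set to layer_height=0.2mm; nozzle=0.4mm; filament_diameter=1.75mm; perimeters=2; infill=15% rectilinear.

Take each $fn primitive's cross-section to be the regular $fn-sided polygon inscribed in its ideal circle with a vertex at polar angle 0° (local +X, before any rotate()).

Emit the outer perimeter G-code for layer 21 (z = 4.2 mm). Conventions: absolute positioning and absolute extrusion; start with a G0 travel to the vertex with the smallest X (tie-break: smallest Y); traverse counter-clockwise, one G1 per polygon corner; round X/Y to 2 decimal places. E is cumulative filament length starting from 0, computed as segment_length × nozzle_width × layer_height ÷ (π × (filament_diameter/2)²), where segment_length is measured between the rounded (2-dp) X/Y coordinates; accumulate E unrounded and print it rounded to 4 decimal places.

G0 X0.00 Y0.00 Z4.20
G1 X15.00 Y0.00 E0.4989
G1 X15.00 Y28.00 E1.4302
G1 X0.00 Y28.00 E1.9291
G1 X0.00 Y0.00 E2.8604

At z = 4.2 mm: the cube (footprint 15×28) is included at this height; the cylinder at (11, 2.5) does not reach this height (z outside [4.5, 26]); After the difference (first − rest): none of the subtracted shapes is present at this height, so the 15×28 cube is unchanged — 1 connected region. The outline is a single polygon with 4 vertices. Extrusion per mm of travel: 0.4 × 0.2 / (π × 0.875²) = 0.033260. Accumulating E over each segment gives final E = 2.8604.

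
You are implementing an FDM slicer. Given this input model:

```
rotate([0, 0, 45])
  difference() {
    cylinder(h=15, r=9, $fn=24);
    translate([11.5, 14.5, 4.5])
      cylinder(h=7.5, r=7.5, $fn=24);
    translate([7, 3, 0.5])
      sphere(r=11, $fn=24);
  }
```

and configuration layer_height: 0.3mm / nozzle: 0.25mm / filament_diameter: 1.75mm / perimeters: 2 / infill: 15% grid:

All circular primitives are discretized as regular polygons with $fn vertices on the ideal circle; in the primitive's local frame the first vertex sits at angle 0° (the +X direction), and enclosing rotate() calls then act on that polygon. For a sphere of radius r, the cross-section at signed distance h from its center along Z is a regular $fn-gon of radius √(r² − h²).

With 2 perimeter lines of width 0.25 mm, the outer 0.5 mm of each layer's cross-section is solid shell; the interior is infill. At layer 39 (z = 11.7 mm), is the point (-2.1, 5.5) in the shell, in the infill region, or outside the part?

infill

At z = 11.7 mm: the r=9 cylinder gives a regular 24-gon of circumradius 9 (constant along its height); the r=7.5 cylinder at (11.5, 14.5) contributes a regular 24-gon of circumradius 7.5; the sphere at (7, 3) is absent (|z−center|=11.200 > r=11); Subtracting the remaining from the first: starting from the r=9 cylinder, the r=7.5 cylinder at (11.5, 14.5) misses the remaining region (no effect) — 1 connected region; (rotated 45° about Z; rotation is an isometry so areas/perimeters/island counts are preserved). Overall, the cross-section is a single solid region. Undo the 45° rotation: the query point maps to (2.404, 5.374) in the un-rotated model frame. The nearest boundary edge runs (2.33, 8.69)→(4.50, 7.79); distance from the point to it = 3.04 mm. The point is inside the cross-section and 3.04 mm from the nearest boundary — more than the 0.5 mm shell width (2 × 0.25), so it's in the infill interior.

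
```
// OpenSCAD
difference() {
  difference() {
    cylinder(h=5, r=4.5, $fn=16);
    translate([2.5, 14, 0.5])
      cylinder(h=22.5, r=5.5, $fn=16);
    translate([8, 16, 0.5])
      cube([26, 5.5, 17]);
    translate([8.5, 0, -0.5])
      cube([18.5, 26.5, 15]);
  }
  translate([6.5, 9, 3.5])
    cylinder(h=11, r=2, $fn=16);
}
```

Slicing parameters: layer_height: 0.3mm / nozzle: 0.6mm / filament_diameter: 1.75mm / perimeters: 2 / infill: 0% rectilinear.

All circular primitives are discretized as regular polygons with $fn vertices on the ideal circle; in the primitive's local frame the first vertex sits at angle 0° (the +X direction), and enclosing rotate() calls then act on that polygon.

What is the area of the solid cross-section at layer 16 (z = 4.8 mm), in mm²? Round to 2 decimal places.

At z = 4.8 mm: the r=4.5 cylinder contributes a regular 16-gon of circumradius 4.5 (area = (16/2)·4.500²·sin(360°/16) = 61.99 mm²); the r=5.5 cylinder at (2.5, 14) contributes a regular 16-gon of circumradius 5.5 (area = (16/2)·5.500²·sin(360°/16) = 92.61 mm²); the 26×5.5 cube at (8, 16) contributes its full rectangle (area 143.00 mm²); the cube at (8.5, 0) is present — its section is the full 18.5×26.5 rectangle (area 490.25 mm²); Subtracting the remaining from the first: starting from the r=4.5 cylinder (61.99 mm²), the r=5.5 cylinder at (2.5, 14) misses the remaining region (no effect); the 26×5.5 cube at (8, 16) misses the remaining region (no effect); the 18.5×26.5 cube at (8.5, 0) misses the remaining region (no effect) — area = 61.99 mm²; the r=2 cylinder at (6.5, 9) contributes a regular 16-gon of circumradius 2 (area = (16/2)·2.000²·sin(360°/16) = 12.25 mm²); Taking the first minus the rest: starting from the result so far (61.99 mm²), the r=2 cylinder at (6.5, 9) misses the remaining region (no effect) — area = 61.99 mm². Overall, the cross-section is a single solid region. Net area = 61.99 mm².

61.99 mm²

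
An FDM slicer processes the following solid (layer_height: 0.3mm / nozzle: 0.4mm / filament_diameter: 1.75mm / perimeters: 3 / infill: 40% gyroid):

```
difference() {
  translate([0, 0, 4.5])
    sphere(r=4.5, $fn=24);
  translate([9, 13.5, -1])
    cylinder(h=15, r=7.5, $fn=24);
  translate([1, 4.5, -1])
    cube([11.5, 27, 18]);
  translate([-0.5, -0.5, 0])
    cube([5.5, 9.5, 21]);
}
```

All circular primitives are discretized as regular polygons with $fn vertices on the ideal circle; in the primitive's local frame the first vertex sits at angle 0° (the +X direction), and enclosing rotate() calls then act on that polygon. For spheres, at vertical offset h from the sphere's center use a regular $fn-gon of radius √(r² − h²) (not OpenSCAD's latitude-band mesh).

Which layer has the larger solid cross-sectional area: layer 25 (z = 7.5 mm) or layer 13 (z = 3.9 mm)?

Layer 25 (z = 7.5): the r=4.5 sphere slices to a regular 24-gon of circumradius 3.354 (√(r²−h²) with h=3 from center) (area = (24/2)·3.354²·sin(360°/24) = 34.94 mm²); the r=7.5 cylinder at (9, 13.5) contributes a regular 24-gon of circumradius 7.5 (area = (24/2)·7.500²·sin(360°/24) = 174.70 mm²); the 11.5×27 cube at (1, 4.5) contributes its full rectangle (area 310.50 mm²); the cube at (-0.5, -0.5) (footprint 5.5×9.5) is included at this height (area 52.25 mm²); After the difference (first − rest): starting from the r=4.5 sphere (34.94 mm²), the r=7.5 cylinder at (9, 13.5) misses the remaining region (no effect); the 11.5×27 cube at (1, 4.5) misses the remaining region (no effect); the 5.5×9.5 cube at (-0.5, -0.5) partially overlaps it — only the 12.31 mm² overlap (of its 52.25 mm²) is removed, clipping the outline — area = 22.63 mm². So its area = 22.63 mm². Layer 13 (z = 3.9): the sphere: section is a regular 24-gon, circumradius = √(r²−h²) = √(4.5²−0.6²) = 4.460 (area = (24/2)·4.460²·sin(360°/24) = 61.77 mm²); the r=7.5 cylinder at (9, 13.5) contributes a regular 24-gon of circumradius 7.5 (area = (24/2)·7.500²·sin(360°/24) = 174.70 mm²); the cube at (1, 4.5) is present — its section is the full 11.5×27 rectangle (area 310.50 mm²); the 5.5×9.5 cube at (-0.5, -0.5) contributes its full rectangle (area 52.25 mm²); Subtracting the remaining from the first: starting from the r=4.5 sphere (61.77 mm²), the r=7.5 cylinder at (9, 13.5) misses the remaining region (no effect); the 11.5×27 cube at (1, 4.5) misses the remaining region (no effect); the 5.5×9.5 cube at (-0.5, -0.5) partially overlaps it — only the 20.12 mm² overlap (of its 52.25 mm²) is removed, clipping the outline — area = 41.65 mm². So its area = 41.65 mm². Layer 13 is larger (41.65 vs 22.63 mm²).

layer 13 (z = 3.9 mm)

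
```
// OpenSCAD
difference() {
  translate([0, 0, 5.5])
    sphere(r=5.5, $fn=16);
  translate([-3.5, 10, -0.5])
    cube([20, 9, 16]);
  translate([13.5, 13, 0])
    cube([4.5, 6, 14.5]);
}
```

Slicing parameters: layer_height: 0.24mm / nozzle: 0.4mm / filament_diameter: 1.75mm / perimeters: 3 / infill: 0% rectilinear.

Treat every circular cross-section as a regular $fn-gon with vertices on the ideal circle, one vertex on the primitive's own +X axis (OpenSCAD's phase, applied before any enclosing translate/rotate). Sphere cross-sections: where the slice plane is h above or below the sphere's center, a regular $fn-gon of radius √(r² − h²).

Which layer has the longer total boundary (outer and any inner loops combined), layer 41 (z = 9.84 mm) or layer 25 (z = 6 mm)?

Layer 41 (z = 9.84): the sphere: section is a regular 16-gon, circumradius = √(r²−h²) = √(5.5²−4.34²) = 3.379 (perimeter = 2·16·3.379·sin(180°/16) = 21.09 mm); the cube at (-3.5, 10) (footprint 20×9) is included at this height (perimeter 58.00 mm); the cube at (13.5, 13) (footprint 4.5×6) is included at this height (perimeter 21.00 mm); After the difference (first − rest): starting from the r=5.5 sphere, the 20×9 cube at (-3.5, 10) misses the remaining region (no effect); the 4.5×6 cube at (13.5, 13) misses the remaining region (no effect) — boundary = 21.09 mm. So its perimeter = 21.09 mm. Layer 25 (z = 6): the r=5.5 sphere contributes a regular 16-gon of circumradius √(5.5²−0.5²) = 5.477 (perimeter = 2·16·5.477·sin(180°/16) = 34.19 mm); the cube at (-3.5, 10) is present — its section is the full 20×9 rectangle (perimeter 58.00 mm); the 4.5×6 cube at (13.5, 13) contributes its full rectangle (perimeter 21.00 mm); Subtracting the remaining from the first: starting from the r=5.5 sphere, the 20×9 cube at (-3.5, 10) misses the remaining region (no effect); the 4.5×6 cube at (13.5, 13) misses the remaining region (no effect) — boundary = 34.19 mm. So its perimeter = 34.19 mm. Layer 25 is larger (34.19 vs 21.09 mm).

layer 25 (z = 6 mm)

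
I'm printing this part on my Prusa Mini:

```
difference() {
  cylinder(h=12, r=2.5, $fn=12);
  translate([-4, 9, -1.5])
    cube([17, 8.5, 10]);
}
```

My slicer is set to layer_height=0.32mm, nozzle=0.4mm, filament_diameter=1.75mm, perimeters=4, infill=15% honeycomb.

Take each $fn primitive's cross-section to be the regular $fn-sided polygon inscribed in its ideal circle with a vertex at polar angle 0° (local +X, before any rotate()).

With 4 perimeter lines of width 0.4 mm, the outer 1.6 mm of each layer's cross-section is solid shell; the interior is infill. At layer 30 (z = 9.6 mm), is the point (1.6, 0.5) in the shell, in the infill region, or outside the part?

shell

At z = 9.6 mm: the r=2.5 cylinder gives a regular 12-gon of circumradius 2.5 (constant along its height); the cube at (-4, 9) is not intersected at this z (z outside [-1.5, 8.5]); Subtracting the remaining from the first: none of the subtracted shapes is present at this height, so the r=2.5 cylinder is unchanged — 1 connected region. Overall, the cross-section is a single solid region. The nearest boundary edge runs (2.50, 0.00)→(2.17, 1.25); distance from the point to it = 0.74 mm. The point is inside the cross-section, 0.74 mm from the nearest boundary — within the 1.6 mm shell band (4 × 0.4).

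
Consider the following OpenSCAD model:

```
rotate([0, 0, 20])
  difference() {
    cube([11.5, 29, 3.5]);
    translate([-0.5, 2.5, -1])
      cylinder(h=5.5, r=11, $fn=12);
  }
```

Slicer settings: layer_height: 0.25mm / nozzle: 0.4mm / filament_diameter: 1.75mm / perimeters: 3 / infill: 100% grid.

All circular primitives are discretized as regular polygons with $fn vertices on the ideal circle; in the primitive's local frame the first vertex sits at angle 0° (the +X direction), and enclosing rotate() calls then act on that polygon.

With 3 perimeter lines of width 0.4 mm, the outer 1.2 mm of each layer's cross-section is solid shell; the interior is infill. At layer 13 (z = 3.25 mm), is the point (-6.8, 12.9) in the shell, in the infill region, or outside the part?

At z = 3.25 mm: the cube (footprint 11.5×29) is included at this height; the r=11 cylinder at (-0.5, 2.5) contributes a regular 12-gon of circumradius 11; After the difference (first − rest): starting from the 11.5×29 cube, the r=11 cylinder at (-0.5, 2.5) partially overlaps it — only the 110.70 mm² overlap (of its 363.00 mm²) is removed, clipping the outline — 1 connected region; (whole slice rotated 20° about Z — lengths, areas and connectivity unchanged). Overall, the cross-section is a single solid region. Undo the 20° rotation: the query point maps to (-1.978, 14.448) in the un-rotated model frame. The nearest boundary edge runs (0.00, 13.37)→(0.00, 29.00); distance from the point to it = 1.98 mm. The point is not inside any of the regions above, so it lies outside the cross-section (1.98 mm from the nearest boundary).

outside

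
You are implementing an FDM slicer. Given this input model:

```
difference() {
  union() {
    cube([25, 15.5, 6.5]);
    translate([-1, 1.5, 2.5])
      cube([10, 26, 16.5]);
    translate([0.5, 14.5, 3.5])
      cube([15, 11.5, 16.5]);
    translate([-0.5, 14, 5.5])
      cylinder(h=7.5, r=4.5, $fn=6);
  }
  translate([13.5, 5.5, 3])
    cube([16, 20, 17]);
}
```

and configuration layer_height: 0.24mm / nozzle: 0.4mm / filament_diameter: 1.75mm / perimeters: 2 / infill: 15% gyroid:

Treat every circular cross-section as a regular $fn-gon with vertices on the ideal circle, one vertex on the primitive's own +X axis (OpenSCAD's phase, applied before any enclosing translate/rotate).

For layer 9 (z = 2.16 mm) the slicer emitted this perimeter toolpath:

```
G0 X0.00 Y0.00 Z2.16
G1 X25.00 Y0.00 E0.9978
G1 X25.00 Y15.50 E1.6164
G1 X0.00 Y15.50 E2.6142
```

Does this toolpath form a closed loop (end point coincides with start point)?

no

Start point (G0): (0.00, 0.00). End point (last G1): the path does not return to the start — open.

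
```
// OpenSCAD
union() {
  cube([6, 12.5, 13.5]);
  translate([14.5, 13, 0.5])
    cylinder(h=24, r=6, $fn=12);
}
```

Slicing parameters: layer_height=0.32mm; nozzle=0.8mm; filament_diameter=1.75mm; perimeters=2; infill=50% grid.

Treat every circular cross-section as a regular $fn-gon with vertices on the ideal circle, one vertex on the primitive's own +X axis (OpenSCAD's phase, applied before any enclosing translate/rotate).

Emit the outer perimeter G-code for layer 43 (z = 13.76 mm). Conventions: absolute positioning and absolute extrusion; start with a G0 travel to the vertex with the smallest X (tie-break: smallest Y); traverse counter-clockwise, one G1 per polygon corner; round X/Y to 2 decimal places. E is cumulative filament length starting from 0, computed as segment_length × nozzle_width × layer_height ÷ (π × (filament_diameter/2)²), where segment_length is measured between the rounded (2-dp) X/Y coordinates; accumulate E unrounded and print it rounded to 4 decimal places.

At z = 13.76 mm: the cube is not intersected at this z (z outside [0, 13.5]); the r=6 cylinder at (14.5, 13) gives a regular 12-gon of circumradius 6 (constant along its height); Combining (union): only the r=6 cylinder at (14.5, 13) is present, so the union is just that shape — 1 connected region. The outline is a single polygon with 12 vertices. Extrusion per mm of travel: 0.8 × 0.32 / (π × 0.875²) = 0.106432. Accumulating E over each segment gives final E = 3.9682.

G0 X8.50 Y13.00 Z13.76
G1 X9.30 Y10.00 E0.3305
G1 X11.50 Y7.80 E0.6616
G1 X14.50 Y7.00 E0.9921
G1 X17.50 Y7.80 E1.3225
G1 X19.70 Y10.00 E1.6536
G1 X20.50 Y13.00 E1.9841
G1 X19.70 Y16.00 E2.3146
G1 X17.50 Y18.20 E2.6457
G1 X14.50 Y19.00 E2.9762
G1 X11.50 Y18.20 E3.3066
G1 X9.30 Y16.00 E3.6377
G1 X8.50 Y13.00 E3.9682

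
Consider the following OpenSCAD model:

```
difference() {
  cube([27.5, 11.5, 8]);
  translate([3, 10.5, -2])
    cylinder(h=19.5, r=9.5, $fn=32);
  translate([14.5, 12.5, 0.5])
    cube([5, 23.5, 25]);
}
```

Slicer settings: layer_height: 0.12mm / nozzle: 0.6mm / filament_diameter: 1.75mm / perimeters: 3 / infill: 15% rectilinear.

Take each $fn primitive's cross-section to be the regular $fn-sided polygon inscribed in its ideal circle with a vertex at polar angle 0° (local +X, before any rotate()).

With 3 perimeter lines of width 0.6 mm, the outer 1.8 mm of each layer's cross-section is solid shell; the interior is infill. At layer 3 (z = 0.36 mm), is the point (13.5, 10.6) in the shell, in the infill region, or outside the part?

shell

At z = 0.36 mm: the 27.5×11.5 cube contributes its full rectangle; the cylinder at (3, 10.5): section is a regular 32-gon, circumradius r=9.5; the cube at (14.5, 12.5) is not intersected at this z (z outside [0.5, 25.5]); After the difference (first − rest): starting from the 27.5×11.5 cube, the r=9.5 cylinder at (3, 10.5) partially overlaps it — only the 110.80 mm² overlap (of its 281.71 mm²) is removed, clipping the outline — 1 connected region. Overall, the cross-section is a single solid region. The nearest boundary edge runs (12.40, 11.50)→(27.50, 11.50); distance from the point to it = 0.90 mm. The point is inside the cross-section, 0.90 mm from the nearest boundary — within the 1.8 mm shell band (3 × 0.6).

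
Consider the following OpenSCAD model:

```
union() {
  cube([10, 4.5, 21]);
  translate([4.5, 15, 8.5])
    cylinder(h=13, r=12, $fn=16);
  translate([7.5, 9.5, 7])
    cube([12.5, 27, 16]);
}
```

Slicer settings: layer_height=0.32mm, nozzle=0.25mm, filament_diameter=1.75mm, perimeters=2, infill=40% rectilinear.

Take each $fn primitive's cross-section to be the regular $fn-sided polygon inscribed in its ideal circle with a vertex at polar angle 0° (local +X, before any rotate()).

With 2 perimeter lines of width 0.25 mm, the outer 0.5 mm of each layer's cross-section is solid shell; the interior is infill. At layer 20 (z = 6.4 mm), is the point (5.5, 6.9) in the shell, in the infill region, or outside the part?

outside

At z = 6.4 mm: the 10×4.5 cube contributes its full rectangle; the cylinder at (4.5, 15) does not reach this height (z outside [8.5, 21.5]); the cube at (7.5, 9.5) does not reach this height (z outside [7, 23]); Taking the union: only the 10×4.5 cube is present, so the union is just that shape — 1 connected region. Overall, the cross-section is a single solid region. The nearest boundary edge runs (10.00, 4.50)→(0.00, 4.50); distance from the point to it = 2.40 mm. The point is not inside any of the regions above, so it lies outside the cross-section (2.40 mm from the nearest boundary).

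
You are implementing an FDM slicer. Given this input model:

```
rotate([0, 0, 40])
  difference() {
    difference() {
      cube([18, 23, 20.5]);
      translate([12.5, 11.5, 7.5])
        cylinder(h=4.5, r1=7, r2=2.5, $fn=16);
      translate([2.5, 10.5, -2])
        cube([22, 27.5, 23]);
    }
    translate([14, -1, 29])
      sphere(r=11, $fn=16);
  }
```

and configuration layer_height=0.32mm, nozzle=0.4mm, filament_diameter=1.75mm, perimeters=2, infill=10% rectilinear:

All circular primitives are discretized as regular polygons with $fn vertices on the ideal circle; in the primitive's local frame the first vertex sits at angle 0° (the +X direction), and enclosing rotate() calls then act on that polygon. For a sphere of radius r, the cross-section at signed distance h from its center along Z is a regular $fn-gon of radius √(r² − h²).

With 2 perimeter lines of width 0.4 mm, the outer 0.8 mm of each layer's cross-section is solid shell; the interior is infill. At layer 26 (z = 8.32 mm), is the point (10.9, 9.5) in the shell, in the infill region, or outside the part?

At z = 8.32 mm: the cube is present — its section is the full 18×23 rectangle; the cone at (12.5, 11.5) contributes a regular 16-gon of circumradius 6.180 (interpolated between r1=7 and r2=2.5 at t=0.182); the 22×27.5 cube at (2.5, 10.5) contributes its full rectangle; After the difference (first − rest): starting from the 18×23 cube, the cone at (12.5, 11.5) partially overlaps it — only the 114.76 mm² overlap (of its 116.92 mm²) is removed, clipping the outline; the 22×27.5 cube at (2.5, 10.5) partially overlaps it — only the 124.79 mm² overlap (of its 605.00 mm²) is removed, clipping the outline — 1 connected region; the sphere at (14, -1) is absent (|z−center|=20.680 > r=11); After the difference (first − rest): none of the subtracted shapes is present at this height, so that combined region is unchanged — 1 connected region; (whole slice rotated 40° about Z — lengths, areas and connectivity unchanged). Overall, the cross-section is a single solid region. Undo the 40° rotation: the query point maps to (14.456, 0.271) in the un-rotated model frame. The nearest boundary edge runs (18.00, 0.00)→(0.00, 0.00); distance from the point to it = 0.27 mm. The point is inside the cross-section, 0.27 mm from the nearest boundary — within the 0.8 mm shell band (2 × 0.4).

shell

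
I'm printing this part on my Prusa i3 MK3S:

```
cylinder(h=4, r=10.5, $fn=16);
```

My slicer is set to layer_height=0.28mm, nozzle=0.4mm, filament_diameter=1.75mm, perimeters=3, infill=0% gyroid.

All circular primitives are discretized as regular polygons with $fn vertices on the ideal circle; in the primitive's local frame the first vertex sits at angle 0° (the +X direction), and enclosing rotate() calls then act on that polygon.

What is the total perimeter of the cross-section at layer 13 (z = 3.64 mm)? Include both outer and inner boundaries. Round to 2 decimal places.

At z = 3.64 mm: the r=10.5 cylinder contributes a regular 16-gon of circumradius 10.5 (perimeter = 2·16·10.500·sin(180°/16) = 65.55 mm). Overall, the cross-section is a single solid region. Total boundary length (outer) = 65.55 mm.

65.55 mm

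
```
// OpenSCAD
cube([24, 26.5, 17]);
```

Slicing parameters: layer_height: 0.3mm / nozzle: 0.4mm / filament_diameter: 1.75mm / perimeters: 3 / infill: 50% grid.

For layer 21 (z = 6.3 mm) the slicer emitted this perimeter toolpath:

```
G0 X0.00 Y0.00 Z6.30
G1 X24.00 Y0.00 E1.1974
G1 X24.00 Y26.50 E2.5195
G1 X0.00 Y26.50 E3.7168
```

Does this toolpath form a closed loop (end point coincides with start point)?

Start point (G0): (0.00, 0.00). End point (last G1): the path does not return to the start — open.

no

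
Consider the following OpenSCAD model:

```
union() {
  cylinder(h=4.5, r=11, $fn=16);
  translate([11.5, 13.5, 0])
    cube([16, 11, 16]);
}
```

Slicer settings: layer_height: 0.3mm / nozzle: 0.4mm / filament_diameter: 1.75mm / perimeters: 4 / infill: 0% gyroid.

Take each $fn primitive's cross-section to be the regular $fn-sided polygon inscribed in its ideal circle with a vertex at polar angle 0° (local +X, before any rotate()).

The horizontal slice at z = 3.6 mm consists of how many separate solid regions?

At z = 3.6 mm: the r=11 cylinder contributes a regular 16-gon of circumradius 11; the cube at (11.5, 13.5) is present — its section is the full 16×11 rectangle; Merging all regions: the 2 present regions are separate (no shared area or edge), so areas and boundary lengths simply add and each stays a separate island — 2 connected regions. The result has 2 disconnected regions.

2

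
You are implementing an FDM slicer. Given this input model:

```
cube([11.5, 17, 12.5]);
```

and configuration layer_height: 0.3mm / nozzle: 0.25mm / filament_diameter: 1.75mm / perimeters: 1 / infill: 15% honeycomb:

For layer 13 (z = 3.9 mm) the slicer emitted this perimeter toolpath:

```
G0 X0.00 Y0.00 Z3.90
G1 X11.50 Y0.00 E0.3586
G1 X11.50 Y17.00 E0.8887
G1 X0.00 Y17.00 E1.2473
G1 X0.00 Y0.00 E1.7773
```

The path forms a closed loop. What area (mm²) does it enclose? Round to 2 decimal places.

195.50 mm²

Apply the shoelace formula to the sequence of (X, Y) vertices; enclosed area = 195.50 mm².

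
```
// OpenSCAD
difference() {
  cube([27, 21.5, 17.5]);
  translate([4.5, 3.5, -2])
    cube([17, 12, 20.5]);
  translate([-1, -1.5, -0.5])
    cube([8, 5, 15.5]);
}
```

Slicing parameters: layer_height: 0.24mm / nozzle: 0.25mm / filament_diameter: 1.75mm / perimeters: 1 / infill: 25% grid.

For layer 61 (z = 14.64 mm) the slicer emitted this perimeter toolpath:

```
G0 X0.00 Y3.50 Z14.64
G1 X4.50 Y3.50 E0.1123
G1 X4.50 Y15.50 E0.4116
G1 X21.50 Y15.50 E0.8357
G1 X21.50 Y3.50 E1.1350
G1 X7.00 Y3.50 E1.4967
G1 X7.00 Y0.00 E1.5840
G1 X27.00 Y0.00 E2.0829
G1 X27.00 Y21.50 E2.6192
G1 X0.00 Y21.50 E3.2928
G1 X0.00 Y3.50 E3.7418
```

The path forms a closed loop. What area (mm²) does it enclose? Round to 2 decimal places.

352.00 mm²

Apply the shoelace formula to the sequence of (X, Y) vertices; enclosed area = 352.00 mm².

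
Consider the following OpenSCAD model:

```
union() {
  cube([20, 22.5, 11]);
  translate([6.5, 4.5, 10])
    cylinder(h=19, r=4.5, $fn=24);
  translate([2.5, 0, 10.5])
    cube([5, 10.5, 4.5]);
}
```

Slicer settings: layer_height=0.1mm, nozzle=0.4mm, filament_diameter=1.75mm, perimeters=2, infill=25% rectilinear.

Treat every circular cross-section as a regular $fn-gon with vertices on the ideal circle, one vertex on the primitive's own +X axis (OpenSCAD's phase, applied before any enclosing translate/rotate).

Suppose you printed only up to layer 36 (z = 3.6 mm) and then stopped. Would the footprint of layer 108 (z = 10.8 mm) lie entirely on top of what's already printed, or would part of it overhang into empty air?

entirely on top

Compare the two slices. At z = 3.6: the 20×22.5 cube contributes its full rectangle (area 450.00 mm²); the cylinder at (6.5, 4.5) is not intersected at this z (z outside [10, 29]); the cube at (2.5, 0) does not reach this height (z outside [10.5, 15]); Combining (union): only the 20×22.5 cube is present, so the union is just that shape — area = 450.00 mm². At z = 10.8: the cube (footprint 20×22.5) is included at this height (area 450.00 mm²); the cylinder at (6.5, 4.5): section is a regular 24-gon, circumradius r=4.5 (area = (24/2)·4.500²·sin(360°/24) = 62.89 mm²); the cube at (2.5, 0) is present — its section is the full 5×10.5 rectangle (area 52.50 mm²); Taking the union: the regions partially overlap — summed areas 565.39 mm² minus the doubly-counted overlap 115.39 mm² gives 450.00 mm² — area = 450.00 mm². Checking containment: the cross-section at z = 10.8 is a subset of the cross-section at z = 3.6.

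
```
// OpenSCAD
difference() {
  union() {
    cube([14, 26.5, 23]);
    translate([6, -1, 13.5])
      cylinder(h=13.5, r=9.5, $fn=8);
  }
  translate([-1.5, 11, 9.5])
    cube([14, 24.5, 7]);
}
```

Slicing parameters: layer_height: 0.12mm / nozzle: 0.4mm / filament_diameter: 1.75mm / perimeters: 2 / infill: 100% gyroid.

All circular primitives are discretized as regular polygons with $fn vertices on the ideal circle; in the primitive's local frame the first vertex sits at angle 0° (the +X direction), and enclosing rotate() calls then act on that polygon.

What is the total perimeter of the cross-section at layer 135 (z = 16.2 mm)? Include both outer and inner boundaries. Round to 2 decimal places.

At z = 16.2 mm: the cube (footprint 14×26.5) is included at this height (perimeter 81.00 mm); the r=9.5 cylinder at (6, -1) gives a regular 8-gon of circumradius 9.5 (constant along its height) (perimeter = 2·8·9.500·sin(180°/8) = 58.17 mm); Taking the union: the regions partially overlap (shared area 96.64 mm²), so the edge portions inside another operand are dropped and the merged outline is re-measured after clipping — boundary = 99.42 mm; the cube at (-1.5, 11) is present — its section is the full 14×24.5 rectangle (perimeter 77.00 mm); After the difference (first − rest): starting from that combined region, the 14×24.5 cube at (-1.5, 11) partially overlaps it — only the 193.75 mm² overlap (of its 343.00 mm²) is removed, clipping the outline — boundary = 99.42 mm. Overall, the cross-section is a single solid region. Total boundary length (outer) = 99.42 mm.

99.42 mm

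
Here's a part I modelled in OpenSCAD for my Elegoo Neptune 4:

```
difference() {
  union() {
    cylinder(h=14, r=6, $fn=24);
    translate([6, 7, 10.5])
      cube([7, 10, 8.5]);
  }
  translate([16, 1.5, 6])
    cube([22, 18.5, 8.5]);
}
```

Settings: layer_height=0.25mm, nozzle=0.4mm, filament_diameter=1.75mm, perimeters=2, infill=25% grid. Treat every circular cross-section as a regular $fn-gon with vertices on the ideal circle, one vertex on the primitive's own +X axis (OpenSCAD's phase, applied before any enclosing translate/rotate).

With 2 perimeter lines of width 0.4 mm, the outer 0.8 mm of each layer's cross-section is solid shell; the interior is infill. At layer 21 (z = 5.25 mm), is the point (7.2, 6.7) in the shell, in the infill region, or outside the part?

outside

At z = 5.25 mm: the cylinder: section is a regular 24-gon, circumradius r=6; the cube at (6, 7) does not reach this height (z outside [10.5, 19]); Merging all regions: only the r=6 cylinder is present, so the union is just that shape — 1 connected region; the cube at (16, 1.5) is not intersected at this z (z outside [6, 14.5]); Taking the first minus the rest: none of the subtracted shapes is present at this height, so the result so far is unchanged — 1 connected region. Overall, the cross-section is a single solid region. The nearest boundary edge runs (5.20, 3.00)→(4.24, 4.24); distance from the point to it = 3.85 mm. The point is not inside any of the regions above, so it lies outside the cross-section (3.85 mm from the nearest boundary).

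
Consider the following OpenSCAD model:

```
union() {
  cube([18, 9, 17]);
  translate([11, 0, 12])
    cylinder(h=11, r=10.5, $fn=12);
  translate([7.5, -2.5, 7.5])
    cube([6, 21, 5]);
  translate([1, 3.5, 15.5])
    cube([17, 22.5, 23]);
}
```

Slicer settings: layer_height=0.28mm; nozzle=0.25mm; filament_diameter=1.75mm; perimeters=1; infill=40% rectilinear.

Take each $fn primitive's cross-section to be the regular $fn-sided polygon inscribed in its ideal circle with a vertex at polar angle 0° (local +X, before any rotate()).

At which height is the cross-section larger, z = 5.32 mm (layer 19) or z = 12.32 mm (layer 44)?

layer 44 (z = 12.32 mm)

Layer 19 (z = 5.32): the cube is present — its section is the full 18×9 rectangle (area 162.00 mm²); the cylinder at (11, 0) is absent (z outside [12, 23]); the cube at (7.5, -2.5) is not intersected at this z (z outside [7.5, 12.5]); the cube at (1, 3.5) is not intersected at this z (z outside [15.5, 38.5]); Combining (union): only the 18×9 cube is present, so the union is just that shape — area = 162.00 mm². So its area = 162.00 mm². Layer 44 (z = 12.32): the cube (footprint 18×9) is included at this height (area 162.00 mm²); the r=10.5 cylinder at (11, 0) gives a regular 12-gon of circumradius 10.5 (constant along its height) (area = (12/2)·10.500²·sin(360°/12) = 330.75 mm²); the cube at (7.5, -2.5) is present — its section is the full 6×21 rectangle (area 126.00 mm²); the cube at (1, 3.5) is absent (z outside [15.5, 38.5]); Merging all regions: the regions partially overlap — summed areas 618.75 mm² minus the doubly-counted overlap 215.65 mm² gives 403.10 mm² — area = 403.10 mm². So its area = 403.10 mm². Layer 44 is larger (403.10 vs 162.00 mm²).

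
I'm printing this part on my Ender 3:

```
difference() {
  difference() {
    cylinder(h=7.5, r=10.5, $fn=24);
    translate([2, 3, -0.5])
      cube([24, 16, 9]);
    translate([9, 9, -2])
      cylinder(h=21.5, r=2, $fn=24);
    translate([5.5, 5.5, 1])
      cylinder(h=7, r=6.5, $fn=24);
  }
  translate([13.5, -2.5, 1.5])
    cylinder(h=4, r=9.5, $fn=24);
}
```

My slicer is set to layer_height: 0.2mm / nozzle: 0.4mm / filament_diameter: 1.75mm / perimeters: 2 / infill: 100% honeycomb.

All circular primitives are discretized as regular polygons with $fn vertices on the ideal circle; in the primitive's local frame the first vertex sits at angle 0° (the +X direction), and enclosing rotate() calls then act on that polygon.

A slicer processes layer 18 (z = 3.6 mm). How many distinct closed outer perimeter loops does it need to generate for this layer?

1

At z = 3.6 mm: the r=10.5 cylinder contributes a regular 24-gon of circumradius 10.5; the cube at (2, 3) is present — its section is the full 24×16 rectangle; the r=2 cylinder at (9, 9) contributes a regular 24-gon of circumradius 2; the r=6.5 cylinder at (5.5, 5.5) contributes a regular 24-gon of circumradius 6.5; Taking the first minus the rest: starting from the r=10.5 cylinder, the 24×16 cube at (2, 3) partially overlaps it — only the 39.97 mm² overlap (of its 384.00 mm²) is removed, clipping the outline; the r=2 cylinder at (9, 9) misses the remaining region (no effect); the r=6.5 cylinder at (5.5, 5.5) partially overlaps it — only the 50.85 mm² overlap (of its 131.22 mm²) is removed, clipping the outline — 1 connected region; the r=9.5 cylinder at (13.5, -2.5) contributes a regular 24-gon of circumradius 9.5; Subtracting the remaining from the first: starting from the result so far, the r=9.5 cylinder at (13.5, -2.5) partially overlaps it — only the 36.32 mm² overlap (of its 280.30 mm²) is removed, clipping the outline — 1 connected region. The result has 1 disconnected region.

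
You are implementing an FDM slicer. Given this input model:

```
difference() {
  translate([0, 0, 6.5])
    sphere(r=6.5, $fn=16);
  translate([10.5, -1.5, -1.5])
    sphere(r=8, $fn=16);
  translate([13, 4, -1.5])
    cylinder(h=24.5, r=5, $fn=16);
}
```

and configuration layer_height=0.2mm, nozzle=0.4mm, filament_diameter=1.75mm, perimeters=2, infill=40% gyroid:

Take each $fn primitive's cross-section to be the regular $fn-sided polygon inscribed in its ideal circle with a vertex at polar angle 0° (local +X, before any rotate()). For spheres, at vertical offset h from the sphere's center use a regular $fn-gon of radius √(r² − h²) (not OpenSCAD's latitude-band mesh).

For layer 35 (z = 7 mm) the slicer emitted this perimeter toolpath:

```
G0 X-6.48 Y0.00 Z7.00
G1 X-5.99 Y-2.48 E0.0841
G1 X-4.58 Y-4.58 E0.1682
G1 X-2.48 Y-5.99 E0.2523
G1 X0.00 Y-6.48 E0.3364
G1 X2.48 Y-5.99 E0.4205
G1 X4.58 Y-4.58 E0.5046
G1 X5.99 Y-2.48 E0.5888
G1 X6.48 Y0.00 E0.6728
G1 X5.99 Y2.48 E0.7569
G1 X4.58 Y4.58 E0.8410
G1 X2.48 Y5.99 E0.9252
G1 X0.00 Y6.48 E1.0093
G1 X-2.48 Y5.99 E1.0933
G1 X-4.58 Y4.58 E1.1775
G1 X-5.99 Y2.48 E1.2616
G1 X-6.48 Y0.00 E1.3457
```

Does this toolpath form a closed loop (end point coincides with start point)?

yes

Start point (G0): (-6.48, 0.00). End point (last G1): the path returns to the start — closed.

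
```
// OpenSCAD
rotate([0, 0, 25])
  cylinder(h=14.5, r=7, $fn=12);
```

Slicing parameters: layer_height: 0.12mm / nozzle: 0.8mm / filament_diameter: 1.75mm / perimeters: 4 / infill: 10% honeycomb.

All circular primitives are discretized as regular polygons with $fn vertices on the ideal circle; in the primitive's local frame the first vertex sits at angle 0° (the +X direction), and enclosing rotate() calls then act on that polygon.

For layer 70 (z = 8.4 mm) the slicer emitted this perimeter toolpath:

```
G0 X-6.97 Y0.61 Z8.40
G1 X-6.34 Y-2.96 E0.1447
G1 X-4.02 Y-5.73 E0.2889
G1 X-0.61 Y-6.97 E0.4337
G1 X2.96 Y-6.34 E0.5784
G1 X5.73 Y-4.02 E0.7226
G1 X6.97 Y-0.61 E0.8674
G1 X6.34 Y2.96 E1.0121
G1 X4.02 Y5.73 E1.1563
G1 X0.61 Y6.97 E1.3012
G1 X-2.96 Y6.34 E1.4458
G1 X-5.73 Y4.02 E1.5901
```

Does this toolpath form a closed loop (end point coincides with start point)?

no

Start point (G0): (-6.97, 0.61). End point (last G1): the path does not return to the start — open.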